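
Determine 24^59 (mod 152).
104

Repeated squaring. Binary of 59 = 111011.
24^1 ≡ 24 (mod 152); 24^2 ≡ 120 (mod 152); 24^4 ≡ 112 (mod 152); 24^8 ≡ 80 (mod 152); 24^16 ≡ 16 (mod 152); 24^32 ≡ 104 (mod 152)
24^59 = 24^1 × 24^2 × 24^8 × 24^16 × 24^32 ≡ 104 (mod 152)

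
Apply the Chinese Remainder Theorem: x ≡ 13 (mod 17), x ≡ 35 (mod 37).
183

Using Chinese Remainder Theorem:
M = 17 × 37 = 629
M1 = 37, M2 = 17
y1 = 37^(-1) mod 17 = 6
y2 = 17^(-1) mod 37 = 24
x = (13×37×6 + 35×17×24) mod 629 = 183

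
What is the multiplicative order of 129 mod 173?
172

173 is prime, so ord(129) divides φ(173) = 172.
Divisors of 172: 1, 2, 4, 43, 86, 172.
Repeated squaring: 129^1 ≡ 129, 129^2 ≡ 33, 129^4 ≡ 51, 129^8 ≡ 6, 129^16 ≡ 36, 129^32 ≡ 85, 129^64 ≡ 132, 129^128 ≡ 124 (mod 173).
Test 129^d mod 173 for each divisor d in increasing order:
129^1 ≡ 129
129^2 ≡ 33
129^4 ≡ 51
129^43 = 129^32·129^8·129^2·129^1 ≡ 93
129^86 = 129^64·129^16·129^4·129^2 ≡ 172
129^172 = 129^128·129^32·129^8·129^4 ≡ 1  ← first divisor giving 1
The order is 172.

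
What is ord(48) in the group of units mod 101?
100

101 is prime, so ord(48) divides φ(101) = 100.
Divisors of 100: 1, 2, 4, 5, 10, 20, 25, 50, 100.
Repeated squaring: 48^1 ≡ 48, 48^2 ≡ 82, 48^4 ≡ 58, 48^8 ≡ 31, 48^16 ≡ 52, 48^32 ≡ 78, 48^64 ≡ 24 (mod 101).
Test 48^d mod 101 for each divisor d in increasing order:
48^1 ≡ 48
48^2 ≡ 82
48^4 ≡ 58
48^5 = 48^4·48^1 ≡ 57
48^10 = 48^8·48^2 ≡ 17
48^20 = 48^16·48^4 ≡ 87
48^25 = 48^16·48^8·48^1 ≡ 10
48^50 = 48^32·48^16·48^2 ≡ 100
48^100 = 48^64·48^32·48^4 ≡ 1  ← first divisor giving 1
The order is 100.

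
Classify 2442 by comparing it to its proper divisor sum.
abundant

Proper divisors of 2442: sum = 1 + 2 + 3 + 6 + 11 + 22 + 33 + 37 + 66 + 74 + 111 + 222 + 407 + 814 + 1221 = 3030
Since 3030 > 2442, 2442 is abundant.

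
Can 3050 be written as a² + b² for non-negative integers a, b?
5² + 55² (a=5, b=55)

Factorization: 3050 = 2 × 5^2 × 61
By Fermat: n is sum of two squares iff every prime p ≡ 3 (mod 4) appears to even power.
All primes ≡ 3 (mod 4) appear to even power.
Search a = 0, 1, 2, … for 3050 - a² a perfect square: first hit at a = 5: 3050 - 25 = 3025 = 55².
3050 = 5² + 55² = 25 + 3025 ✓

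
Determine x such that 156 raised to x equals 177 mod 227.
192

Baby-step giant-step with step n = ⌈√227⌉ = 16.
Baby steps 156^j mod 227 (j:value) for j=0..15: 0:1, 1:156, 2:47, 3:68, 4:166, 5:18, 6:84, 7:165, 8:89, 9:37, 10:97, 11:150, 12:19, 13:13, 14:212, 15:157.
Giant-step multiplier: 156^(-16) ≡ 156^(226-16) = 156^210 ≡ 104 (mod 227).
Giant steps γ_i = 177·104^i mod 227: γ_0=177, γ_1=21, γ_2=141, γ_3=136, γ_4=70, γ_5=16, γ_6=75, γ_7=82, γ_8=129, γ_9=23, γ_10=122, γ_11=203, γ_12=1 (in table at j=0).
x = i·n + j = 12·16 + 0 = 192.
Check: 156^192 ≡ 177 (mod 227).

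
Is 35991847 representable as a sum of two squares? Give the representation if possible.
Not possible

Factorization: 35991847 = 73 × 79^3
By Fermat: n is sum of two squares iff every prime p ≡ 3 (mod 4) appears to even power.
Prime(s) ≡ 3 (mod 4) with odd exponent: [(79, 3)]
Therefore 35991847 cannot be expressed as a² + b².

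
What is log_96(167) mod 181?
46

Baby-step giant-step with step n = ⌈√181⌉ = 14.
Baby steps 96^j mod 181 (j:value) for j=0..13: 0:1, 1:96, 2:166, 3:8, 4:44, 5:61, 6:64, 7:171, 8:126, 9:150, 10:101, 11:103, 12:114, 13:84.
Giant-step multiplier: 96^(-14) ≡ 96^(180-14) = 96^166 ≡ 143 (mod 181).
Giant steps γ_i = 167·143^i mod 181: γ_0=167, γ_1=170, γ_2=56, γ_3=44 (in table at j=4).
x = i·n + j = 3·14 + 4 = 46.
Check: 96^46 ≡ 167 (mod 181).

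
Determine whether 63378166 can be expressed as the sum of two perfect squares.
Not possible

Factorization: 63378166 = 2 × 29 × 103^3
By Fermat: n is sum of two squares iff every prime p ≡ 3 (mod 4) appears to even power.
Prime(s) ≡ 3 (mod 4) with odd exponent: [(103, 3)]
Therefore 63378166 cannot be expressed as a² + b².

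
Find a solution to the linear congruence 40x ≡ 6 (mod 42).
x ≡ 18 (mod 21)

gcd(40, 42) = 2, which divides 6, so solutions exist.
Divide through by 2: 20x ≡ 3 (mod 21).
Find 20^(-1) mod 21 by the extended Euclidean algorithm:
21 = 1 × 20 + 1  ⟹  1 = (1)·21 + (-1)·20
So (-1)·20 ≡ 1 (mod 21), i.e. 20^(-1) ≡ -1 ≡ 20 (mod 21).
x ≡ 20 × 3 = 60 ≡ 18 (mod 21).
Check: 40 × 18 = 720 ≡ 6 (mod 42).
x ≡ 18 (mod 21), giving 2 solutions mod 42.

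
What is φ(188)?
92

188 = 2^2 × 47
φ(n) = n × ∏(1 - 1/p) for each prime p dividing n
φ(188) = 188 × (1 - 1/2) × (1 - 1/47) = 92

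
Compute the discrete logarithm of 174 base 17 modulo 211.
37

Baby-step giant-step with step n = ⌈√211⌉ = 15.
Baby steps 17^j mod 211 (j:value) for j=0..14: 0:1, 1:17, 2:78, 3:60, 4:176, 5:38, 6:13, 7:10, 8:170, 9:147, 10:178, 11:72, 12:169, 13:130, 14:100.
Giant-step multiplier: 17^(-15) ≡ 17^(210-15) = 17^195 ≡ 88 (mod 211).
Giant steps γ_i = 174·88^i mod 211: γ_0=174, γ_1=120, γ_2=10 (in table at j=7).
x = i·n + j = 2·15 + 7 = 37.
Check: 17^37 ≡ 174 (mod 211).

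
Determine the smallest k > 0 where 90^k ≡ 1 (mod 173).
86

173 is prime, so ord(90) divides φ(173) = 172.
Divisors of 172: 1, 2, 4, 43, 86, 172.
Repeated squaring: 90^1 ≡ 90, 90^2 ≡ 142, 90^4 ≡ 96, 90^8 ≡ 47, 90^16 ≡ 133, 90^32 ≡ 43, 90^64 ≡ 119, 90^128 ≡ 148 (mod 173).
Test 90^d mod 173 for each divisor d in increasing order:
90^1 ≡ 90
90^2 ≡ 142
90^4 ≡ 96
90^43 = 90^32·90^8·90^2·90^1 ≡ 172
90^86 = 90^64·90^16·90^4·90^2 ≡ 1  ← first divisor giving 1
The order is 86.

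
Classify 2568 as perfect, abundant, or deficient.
abundant

Proper divisors of 2568: sum = 1 + 2 + 3 + 4 + 6 + 8 + 12 + 24 + 107 + 214 + 321 + 428 + 642 + 856 + 1284 = 3912
Since 3912 > 2568, 2568 is abundant.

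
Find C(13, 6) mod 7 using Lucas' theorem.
1

Using Lucas' theorem:
Write n=13 and k=6 in base 7:
n in base 7: [1, 6]
k in base 7: [0, 6]
C(13,6) mod 7 = ∏ C(n_i, k_i) mod 7
Digit binomials (mod 7): C(1,0) = 1; C(6,6) = 1
Product: 1 × 1 = 1 ≡ 1 (mod 7)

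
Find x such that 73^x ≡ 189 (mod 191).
183

Baby-step giant-step with step n = ⌈√191⌉ = 14.
Baby steps 73^j mod 191 (j:value) for j=0..13: 0:1, 1:73, 2:172, 3:141, 4:170, 5:186, 6:17, 7:95, 8:59, 9:105, 10:25, 11:106, 12:98, 13:87.
Giant-step multiplier: 73^(-14) ≡ 73^(190-14) = 73^176 ≡ 4 (mod 191).
Giant steps γ_i = 189·4^i mod 191: γ_0=189, γ_1=183, γ_2=159, γ_3=63, γ_4=61, γ_5=53, γ_6=21, γ_7=84, γ_8=145, γ_9=7, γ_10=28, γ_11=112, γ_12=66, γ_13=73 (in table at j=1).
x = i·n + j = 13·14 + 1 = 183.
Check: 73^183 ≡ 189 (mod 191).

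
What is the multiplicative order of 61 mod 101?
100

101 is prime, so ord(61) divides φ(101) = 100.
Divisors of 100: 1, 2, 4, 5, 10, 20, 25, 50, 100.
Repeated squaring: 61^1 ≡ 61, 61^2 ≡ 85, 61^4 ≡ 54, 61^8 ≡ 88, 61^16 ≡ 68, 61^32 ≡ 79, 61^64 ≡ 80 (mod 101).
Test 61^d mod 101 for each divisor d in increasing order:
61^1 ≡ 61
61^2 ≡ 85
61^4 ≡ 54
61^5 = 61^4·61^1 ≡ 62
61^10 = 61^8·61^2 ≡ 6
61^20 = 61^16·61^4 ≡ 36
61^25 = 61^16·61^8·61^1 ≡ 10
61^50 = 61^32·61^16·61^2 ≡ 100
61^100 = 61^64·61^32·61^4 ≡ 1  ← first divisor giving 1
The order is 100.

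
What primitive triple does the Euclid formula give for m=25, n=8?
(561, 400, 689)

Euclid's formula: a = m² - n², b = 2mn, c = m² + n²
m = 25, n = 8
a = 25² - 8² = 625 - 64 = 561
b = 2 × 25 × 8 = 400
c = 25² + 8² = 625 + 64 = 689
Verification: 561² + 400² = 314721 + 160000 = 474721 = 689² ✓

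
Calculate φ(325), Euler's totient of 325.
240

325 = 5^2 × 13
φ(n) = n × ∏(1 - 1/p) for each prime p dividing n
φ(325) = 325 × (1 - 1/5) × (1 - 1/13) = 240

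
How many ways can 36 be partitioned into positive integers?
17977

p(n) counts ways to write n as a sum of positive integers (order ignored).
Euler's pentagonal recurrence: p(k) = p(k-1) + p(k-2) - p(k-5) - p(k-7) + p(k-12) + p(k-15) - ... (offsets j(3j∓1)/2, signs ++--, p(0)=1, p(<0)=0).
DP table for k = 0..35: p(0)=1, p(1)=1, p(2)=2, p(3)=3, p(4)=5, p(5)=7, p(6)=11, p(7)=15, p(8)=22, p(9)=30, p(10)=42, p(11)=56, p(12)=77, p(13)=101, p(14)=135, p(15)=176, p(16)=231, p(17)=297, p(18)=385, p(19)=490, p(20)=627, p(21)=792, p(22)=1002, p(23)=1255, p(24)=1575, p(25)=1958, p(26)=2436, p(27)=3010, p(28)=3718, p(29)=4565, p(30)=5604, p(31)=6842, p(32)=8349, p(33)=10143, p(34)=12310, p(35)=14883.
Final step: p(36) = p(35) + p(34) - p(31) - p(29) + p(24) + p(21) - p(14) - p(10) + p(1)
= 14883 + 12310 - 6842 - 4565 + 1575 + 792 - 135 - 42 + 1
= 17977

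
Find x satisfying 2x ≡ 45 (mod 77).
x ≡ 61 (mod 77)

gcd(2, 77) = 1, which divides 45, so solutions exist.
Find 2^(-1) mod 77 by the extended Euclidean algorithm:
77 = 38 × 2 + 1  ⟹  1 = (1)·77 + (-38)·2
So (-38)·2 ≡ 1 (mod 77), i.e. 2^(-1) ≡ -38 ≡ 39 (mod 77).
x ≡ 39 × 45 = 1755 ≡ 61 (mod 77).
Check: 2 × 61 = 122 ≡ 45 (mod 77).
Unique solution: x ≡ 61 (mod 77)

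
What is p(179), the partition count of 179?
625846753120

p(n) counts ways to write n as a sum of positive integers (order ignored).
Euler's pentagonal recurrence: p(k) = p(k-1) + p(k-2) - p(k-5) - p(k-7) + p(k-12) + p(k-15) - ... (offsets j(3j∓1)/2, signs ++--, p(0)=1, p(<0)=0).
DP table for k = 0..178: p(0)=1, p(1)=1, p(2)=2, p(3)=3, p(4)=5, p(5)=7, p(6)=11, p(7)=15, p(8)=22, p(9)=30, p(10)=42, p(11)=56, p(12)=77, p(13)=101, p(14)=135, p(15)=176, p(16)=231, p(17)=297, p(18)=385, p(19)=490, p(20)=627, p(21)=792, p(22)=1002, p(23)=1255, p(24)=1575, p(25)=1958, p(26)=2436, p(27)=3010, p(28)=3718, p(29)=4565, p(30)=5604, p(31)=6842, p(32)=8349, p(33)=10143, p(34)=12310, p(35)=14883, p(36)=17977, p(37)=21637, p(38)=26015, p(39)=31185, p(40)=37338, p(41)=44583, p(42)=53174, p(43)=63261, p(44)=75175, p(45)=89134, p(46)=105558, p(47)=124754, p(48)=147273, p(49)=173525, p(50)=204226, p(51)=239943, p(52)=281589, p(53)=329931, p(54)=386155, p(55)=451276, p(56)=526823, p(57)=614154, p(58)=715220, p(59)=831820, p(60)=966467, p(61)=1121505, p(62)=1300156, p(63)=1505499, p(64)=1741630, p(65)=2012558, p(66)=2323520, p(67)=2679689, p(68)=3087735, p(69)=3554345, p(70)=4087968, p(71)=4697205, p(72)=5392783, p(73)=6185689, p(74)=7089500, p(75)=8118264, p(76)=9289091, p(77)=10619863, p(78)=12132164, p(79)=13848650, p(80)=15796476, p(81)=18004327, p(82)=20506255, p(83)=23338469, p(84)=26543660, p(85)=30167357, p(86)=34262962, p(87)=38887673, p(88)=44108109, p(89)=49995925, p(90)=56634173, p(91)=64112359, p(92)=72533807, p(93)=82010177, p(94)=92669720, p(95)=104651419, p(96)=118114304, p(97)=133230930, p(98)=150198136, p(99)=169229875, p(100)=190569292, p(101)=214481126, p(102)=241265379, p(103)=271248950, p(104)=304801365, p(105)=342325709, p(106)=384276336, p(107)=431149389, p(108)=483502844, p(109)=541946240, p(110)=607163746, p(111)=679903203, p(112)=761002156, p(113)=851376628, p(114)=952050665, p(115)=1064144451, p(116)=1188908248, p(117)=1327710076, p(118)=1482074143, p(119)=1653668665, p(120)=1844349560, p(121)=2056148051, p(122)=2291320912, p(123)=2552338241, p(124)=2841940500, p(125)=3163127352, p(126)=3519222692, p(127)=3913864295, p(128)=4351078600, p(129)=4835271870, p(130)=5371315400, p(131)=5964539504, p(132)=6620830889, p(133)=7346629512, p(134)=8149040695, p(135)=9035836076, p(136)=10015581680, p(137)=11097645016, p(138)=12292341831, p(139)=13610949895, p(140)=15065878135, p(141)=16670689208, p(142)=18440293320, p(143)=20390982757, p(144)=22540654445, p(145)=24908858009, p(146)=27517052599, p(147)=30388671978, p(148)=33549419497, p(149)=37027355200, p(150)=40853235313, p(151)=45060624582, p(152)=49686288421, p(153)=54770336324, p(154)=60356673280, p(155)=66493182097, p(156)=73232243759, p(157)=80630964769, p(158)=88751778802, p(159)=97662728555, p(160)=107438159466, p(161)=118159068427, p(162)=129913904637, p(163)=142798995930, p(164)=156919475295, p(165)=172389800255, p(166)=189334822579, p(167)=207890420102, p(168)=228204732751, p(169)=250438925115, p(170)=274768617130, p(171)=301384802048, p(172)=330495499613, p(173)=362326859895, p(174)=397125074750, p(175)=435157697830, p(176)=476715857290, p(177)=522115831195, p(178)=571701605655.
Final step: p(179) = p(178) + p(177) - p(174) - p(172) + p(167) + p(164) - p(157) - p(153) + p(144) + p(139) - p(128) - p(122) + p(109) + p(102) - p(87) - p(79) + p(62) + p(53) - p(34) - p(24) + p(3)
= 571701605655 + 522115831195 - 397125074750 - 330495499613 + 207890420102 + 156919475295 - 80630964769 - 54770336324 + 22540654445 + 13610949895 - 4351078600 - 2291320912 + 541946240 + 241265379 - 38887673 - 13848650 + 1300156 + 329931 - 12310 - 1575 + 3
= 625846753120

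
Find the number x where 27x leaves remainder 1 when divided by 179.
126

gcd(27, 179) = 1, so the inverse exists.
Extended Euclidean algorithm on (179, 27):
179 = 6 × 27 + 17  ⟹  17 = (1)·179 + (-6)·27
27 = 1 × 17 + 10  ⟹  10 = (-1)·179 + (7)·27
17 = 1 × 10 + 7  ⟹  7 = (2)·179 + (-13)·27
10 = 1 × 7 + 3  ⟹  3 = (-3)·179 + (20)·27
7 = 2 × 3 + 1  ⟹  1 = (8)·179 + (-53)·27
So (-53)·27 ≡ 1 (mod 179), i.e. 27^(-1) ≡ -53 ≡ 126 (mod 179).
Check: 27 × 126 = 3402 ≡ 1 (mod 179)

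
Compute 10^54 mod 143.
1

Repeated squaring. Binary of 54 = 110110.
10^1 ≡ 10 (mod 143); 10^2 ≡ 100 (mod 143); 10^4 ≡ 133 (mod 143); 10^8 ≡ 100 (mod 143); 10^16 ≡ 133 (mod 143); 10^32 ≡ 100 (mod 143)
10^54 = 10^2 × 10^4 × 10^16 × 10^32 ≡ 1 (mod 143)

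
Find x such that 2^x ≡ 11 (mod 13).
7

Baby-step giant-step with step n = ⌈√13⌉ = 4.
Baby steps 2^j mod 13 (j:value) for j=0..3: 0:1, 1:2, 2:4, 3:8.
Giant-step multiplier: 2^(-4) ≡ 2^(12-4) = 2^8 ≡ 9 (mod 13).
Giant steps γ_i = 11·9^i mod 13: γ_0=11, γ_1=8 (in table at j=3).
x = i·n + j = 1·4 + 3 = 7.
Check: 2^7 ≡ 11 (mod 13).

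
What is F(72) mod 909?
36

Matrix identity: Q^n = [[F_(n+1), F_n], [F_n, F_(n-1)]] with Q = [[1,1],[1,0]].
n = 72 = 1001000₂. Square-and-multiply, entries mod 909:
Q^1 = [[1,1],[1,0]]
Q^2 = (Q^1)² = [[2,1],[1,1]]
Q^4 = (Q^2)² = [[5,3],[3,2]]
Q^9 = (Q^4)²·Q = [[55,34],[34,21]]
Q^18 = (Q^9)² = [[545,766],[766,688]]
Q^36 = (Q^18)² = [[233,27],[27,206]]
Q^72 = (Q^36)² = [[478,36],[36,442]]
F_72 mod 909 = Q^72[0][1] = 36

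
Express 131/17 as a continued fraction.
[7; 1, 2, 2, 2]

Euclidean algorithm steps:
131 = 7 × 17 + 12
17 = 1 × 12 + 5
12 = 2 × 5 + 2
5 = 2 × 2 + 1
2 = 2 × 1 + 0
Continued fraction: [7; 1, 2, 2, 2]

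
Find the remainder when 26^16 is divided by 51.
1

Repeated squaring. Binary of 16 = 10000.
26^1 ≡ 26 (mod 51); 26^2 ≡ 13 (mod 51); 26^4 ≡ 16 (mod 51); 26^8 ≡ 1 (mod 51); 26^16 ≡ 1 (mod 51)
26^16 = 26^16 ≡ 1 (mod 51)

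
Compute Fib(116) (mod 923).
705

Matrix identity: Q^n = [[F_(n+1), F_n], [F_n, F_(n-1)]] with Q = [[1,1],[1,0]].
n = 116 = 1110100₂. Square-and-multiply, entries mod 923:
Q^1 = [[1,1],[1,0]]
Q^3 = (Q^1)²·Q = [[3,2],[2,1]]
Q^7 = (Q^3)²·Q = [[21,13],[13,8]]
Q^14 = (Q^7)² = [[610,377],[377,233]]
Q^29 = (Q^14)²·Q = [[417,118],[118,299]]
Q^58 = (Q^29)² = [[444,495],[495,872]]
Q^116 = (Q^58)² = [[44,705],[705,262]]
F_116 mod 923 = Q^116[0][1] = 705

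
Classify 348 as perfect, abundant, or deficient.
abundant

Proper divisors of 348: sum = 1 + 2 + 3 + 4 + 6 + 12 + 29 + 58 + 87 + 116 + 174 = 492
Since 492 > 348, 348 is abundant.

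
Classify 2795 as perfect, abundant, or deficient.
deficient

Proper divisors of 2795: sum = 1 + 5 + 13 + 43 + 65 + 215 + 559 = 901
Since 901 < 2795, 2795 is deficient.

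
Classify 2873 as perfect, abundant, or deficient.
deficient

Proper divisors of 2873: sum = 1 + 13 + 17 + 169 + 221 = 421
Since 421 < 2873, 2873 is deficient.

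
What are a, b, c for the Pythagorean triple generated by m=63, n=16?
(3713, 2016, 4225)

Euclid's formula: a = m² - n², b = 2mn, c = m² + n²
m = 63, n = 16
a = 63² - 16² = 3969 - 256 = 3713
b = 2 × 63 × 16 = 2016
c = 63² + 16² = 3969 + 256 = 4225
Verification: 3713² + 2016² = 13786369 + 4064256 = 17850625 = 4225² ✓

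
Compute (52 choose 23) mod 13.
0

Using Lucas' theorem:
Write n=52 and k=23 in base 13:
n in base 13: [4, 0]
k in base 13: [1, 10]
C(52,23) mod 13 = ∏ C(n_i, k_i) mod 13
Digit binomials (mod 13): C(4,1) = 4; C(0,10) = 0 (k_i > n_i)
Product: 4 × 0 = 0 ≡ 0 (mod 13)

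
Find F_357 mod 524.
154

Matrix identity: Q^n = [[F_(n+1), F_n], [F_n, F_(n-1)]] with Q = [[1,1],[1,0]].
n = 357 = 101100101₂. Square-and-multiply, entries mod 524:
Q^1 = [[1,1],[1,0]]
Q^2 = (Q^1)² = [[2,1],[1,1]]
Q^5 = (Q^2)²·Q = [[8,5],[5,3]]
Q^11 = (Q^5)²·Q = [[144,89],[89,55]]
Q^22 = (Q^11)² = [[361,419],[419,466]]
Q^44 = (Q^22)² = [[390,149],[149,241]]
Q^89 = (Q^44)²·Q = [[32,333],[333,223]]
Q^178 = (Q^89)² = [[301,27],[27,274]]
Q^357 = (Q^178)²·Q = [[483,154],[154,329]]
F_357 mod 524 = Q^357[0][1] = 154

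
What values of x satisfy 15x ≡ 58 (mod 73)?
x ≡ 72 (mod 73)

gcd(15, 73) = 1, which divides 58, so solutions exist.
Find 15^(-1) mod 73 by the extended Euclidean algorithm:
73 = 4 × 15 + 13  ⟹  13 = (1)·73 + (-4)·15
15 = 1 × 13 + 2  ⟹  2 = (-1)·73 + (5)·15
13 = 6 × 2 + 1  ⟹  1 = (7)·73 + (-34)·15
So (-34)·15 ≡ 1 (mod 73), i.e. 15^(-1) ≡ -34 ≡ 39 (mod 73).
x ≡ 39 × 58 = 2262 ≡ 72 (mod 73).
Check: 15 × 72 = 1080 ≡ 58 (mod 73).
Unique solution: x ≡ 72 (mod 73)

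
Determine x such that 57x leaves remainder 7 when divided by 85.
x ≡ 21 (mod 85)

gcd(57, 85) = 1, which divides 7, so solutions exist.
Find 57^(-1) mod 85 by the extended Euclidean algorithm:
85 = 1 × 57 + 28  ⟹  28 = (1)·85 + (-1)·57
57 = 2 × 28 + 1  ⟹  1 = (-2)·85 + (3)·57
So (3)·57 ≡ 1 (mod 85), i.e. 57^(-1) ≡ 3 (mod 85).
x ≡ 3 × 7 = 21 ≡ 21 (mod 85).
Check: 57 × 21 = 1197 ≡ 7 (mod 85).
Unique solution: x ≡ 21 (mod 85)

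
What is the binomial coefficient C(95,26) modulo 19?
0

Using Lucas' theorem:
Write n=95 and k=26 in base 19:
n in base 19: [5, 0]
k in base 19: [1, 7]
C(95,26) mod 19 = ∏ C(n_i, k_i) mod 19
Digit binomials (mod 19): C(5,1) = 5; C(0,7) = 0 (k_i > n_i)
Product: 5 × 0 = 0 ≡ 0 (mod 19)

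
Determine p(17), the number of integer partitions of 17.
297

p(n) counts ways to write n as a sum of positive integers (order ignored).
Euler's pentagonal recurrence: p(k) = p(k-1) + p(k-2) - p(k-5) - p(k-7) + p(k-12) + p(k-15) - ... (offsets j(3j∓1)/2, signs ++--, p(0)=1, p(<0)=0).
DP table for k = 0..16: p(0)=1, p(1)=1, p(2)=2, p(3)=3, p(4)=5, p(5)=7, p(6)=11, p(7)=15, p(8)=22, p(9)=30, p(10)=42, p(11)=56, p(12)=77, p(13)=101, p(14)=135, p(15)=176, p(16)=231.
Final step: p(17) = p(16) + p(15) - p(12) - p(10) + p(5) + p(2)
= 231 + 176 - 77 - 42 + 7 + 2
= 297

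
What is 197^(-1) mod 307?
120

gcd(197, 307) = 1, so the inverse exists.
Extended Euclidean algorithm on (307, 197):
307 = 1 × 197 + 110  ⟹  110 = (1)·307 + (-1)·197
197 = 1 × 110 + 87  ⟹  87 = (-1)·307 + (2)·197
110 = 1 × 87 + 23  ⟹  23 = (2)·307 + (-3)·197
87 = 3 × 23 + 18  ⟹  18 = (-7)·307 + (11)·197
23 = 1 × 18 + 5  ⟹  5 = (9)·307 + (-14)·197
18 = 3 × 5 + 3  ⟹  3 = (-34)·307 + (53)·197
5 = 1 × 3 + 2  ⟹  2 = (43)·307 + (-67)·197
3 = 1 × 2 + 1  ⟹  1 = (-77)·307 + (120)·197
So (120)·197 ≡ 1 (mod 307), i.e. 197^(-1) ≡ 120 (mod 307).
Check: 197 × 120 = 23640 ≡ 1 (mod 307)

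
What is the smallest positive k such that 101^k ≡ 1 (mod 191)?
190

191 is prime, so ord(101) divides φ(191) = 190.
Divisors of 190: 1, 2, 5, 10, 19, 38, 95, 190.
Repeated squaring: 101^1 ≡ 101, 101^2 ≡ 78, 101^4 ≡ 163, 101^8 ≡ 20, 101^16 ≡ 18, 101^32 ≡ 133, 101^64 ≡ 117, 101^128 ≡ 128 (mod 191).
Test 101^d mod 191 for each divisor d in increasing order:
101^1 ≡ 101
101^2 ≡ 78
101^5 = 101^4·101^1 ≡ 37
101^10 = 101^8·101^2 ≡ 32
101^19 = 101^16·101^2·101^1 ≡ 82
101^38 = 101^32·101^4·101^2 ≡ 39
101^95 = 101^64·101^16·101^8·101^4·101^2·101^1 ≡ 190
101^190 = 101^128·101^32·101^16·101^8·101^4·101^2 ≡ 1  ← first divisor giving 1
The order is 190.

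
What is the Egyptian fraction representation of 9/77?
1/9 + 1/174 + 1/40194

Greedy algorithm:
9/77: ceiling(77/9) = 9, use 1/9
4/693: ceiling(693/4) = 174, use 1/174
1/40194: ceiling(40194/1) = 40194, use 1/40194
Result: 9/77 = 1/9 + 1/174 + 1/40194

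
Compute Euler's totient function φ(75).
40

75 = 3 × 5^2
φ(n) = n × ∏(1 - 1/p) for each prime p dividing n
φ(75) = 75 × (1 - 1/3) × (1 - 1/5) = 40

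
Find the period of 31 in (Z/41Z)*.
10

41 is prime, so ord(31) divides φ(41) = 40.
Divisors of 40: 1, 2, 4, 5, 8, 10, 20, 40.
Repeated squaring: 31^1 ≡ 31, 31^2 ≡ 18, 31^4 ≡ 37, 31^8 ≡ 16, 31^16 ≡ 10, 31^32 ≡ 18 (mod 41).
Test 31^d mod 41 for each divisor d in increasing order:
31^1 ≡ 31
31^2 ≡ 18
31^4 ≡ 37
31^5 = 31^4·31^1 ≡ 40
31^8 ≡ 16
31^10 = 31^8·31^2 ≡ 1  ← first divisor giving 1
The order is 10.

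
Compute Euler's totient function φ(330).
80

330 = 2 × 3 × 5 × 11
φ(n) = n × ∏(1 - 1/p) for each prime p dividing n
φ(330) = 330 × (1 - 1/2) × (1 - 1/3) × (1 - 1/5) × (1 - 1/11) = 80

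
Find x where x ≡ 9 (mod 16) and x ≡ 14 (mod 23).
313

Using Chinese Remainder Theorem:
M = 16 × 23 = 368
M1 = 23, M2 = 16
y1 = 23^(-1) mod 16 = 7
y2 = 16^(-1) mod 23 = 13
x = (9×23×7 + 14×16×13) mod 368 = 313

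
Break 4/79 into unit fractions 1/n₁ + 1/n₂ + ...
1/20 + 1/1580

Greedy algorithm:
4/79: ceiling(79/4) = 20, use 1/20
1/1580: ceiling(1580/1) = 1580, use 1/1580
Result: 4/79 = 1/20 + 1/1580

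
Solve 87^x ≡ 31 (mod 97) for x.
26

Baby-step giant-step with step n = ⌈√97⌉ = 10.
Baby steps 87^j mod 97 (j:value) for j=0..9: 0:1, 1:87, 2:3, 3:67, 4:9, 5:7, 6:27, 7:21, 8:81, 9:63.
Giant-step multiplier: 87^(-10) ≡ 87^(96-10) = 87^86 ≡ 2 (mod 97).
Giant steps γ_i = 31·2^i mod 97: γ_0=31, γ_1=62, γ_2=27 (in table at j=6).
x = i·n + j = 2·10 + 6 = 26.
Check: 87^26 ≡ 31 (mod 97).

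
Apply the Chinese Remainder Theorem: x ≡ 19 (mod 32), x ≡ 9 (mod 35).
499

Using Chinese Remainder Theorem:
M = 32 × 35 = 1120
M1 = 35, M2 = 32
y1 = 35^(-1) mod 32 = 11
y2 = 32^(-1) mod 35 = 23
x = (19×35×11 + 9×32×23) mod 1120 = 499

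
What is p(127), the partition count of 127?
3913864295

p(n) counts ways to write n as a sum of positive integers (order ignored).
Euler's pentagonal recurrence: p(k) = p(k-1) + p(k-2) - p(k-5) - p(k-7) + p(k-12) + p(k-15) - ... (offsets j(3j∓1)/2, signs ++--, p(0)=1, p(<0)=0).
DP table for k = 0..126: p(0)=1, p(1)=1, p(2)=2, p(3)=3, p(4)=5, p(5)=7, p(6)=11, p(7)=15, p(8)=22, p(9)=30, p(10)=42, p(11)=56, p(12)=77, p(13)=101, p(14)=135, p(15)=176, p(16)=231, p(17)=297, p(18)=385, p(19)=490, p(20)=627, p(21)=792, p(22)=1002, p(23)=1255, p(24)=1575, p(25)=1958, p(26)=2436, p(27)=3010, p(28)=3718, p(29)=4565, p(30)=5604, p(31)=6842, p(32)=8349, p(33)=10143, p(34)=12310, p(35)=14883, p(36)=17977, p(37)=21637, p(38)=26015, p(39)=31185, p(40)=37338, p(41)=44583, p(42)=53174, p(43)=63261, p(44)=75175, p(45)=89134, p(46)=105558, p(47)=124754, p(48)=147273, p(49)=173525, p(50)=204226, p(51)=239943, p(52)=281589, p(53)=329931, p(54)=386155, p(55)=451276, p(56)=526823, p(57)=614154, p(58)=715220, p(59)=831820, p(60)=966467, p(61)=1121505, p(62)=1300156, p(63)=1505499, p(64)=1741630, p(65)=2012558, p(66)=2323520, p(67)=2679689, p(68)=3087735, p(69)=3554345, p(70)=4087968, p(71)=4697205, p(72)=5392783, p(73)=6185689, p(74)=7089500, p(75)=8118264, p(76)=9289091, p(77)=10619863, p(78)=12132164, p(79)=13848650, p(80)=15796476, p(81)=18004327, p(82)=20506255, p(83)=23338469, p(84)=26543660, p(85)=30167357, p(86)=34262962, p(87)=38887673, p(88)=44108109, p(89)=49995925, p(90)=56634173, p(91)=64112359, p(92)=72533807, p(93)=82010177, p(94)=92669720, p(95)=104651419, p(96)=118114304, p(97)=133230930, p(98)=150198136, p(99)=169229875, p(100)=190569292, p(101)=214481126, p(102)=241265379, p(103)=271248950, p(104)=304801365, p(105)=342325709, p(106)=384276336, p(107)=431149389, p(108)=483502844, p(109)=541946240, p(110)=607163746, p(111)=679903203, p(112)=761002156, p(113)=851376628, p(114)=952050665, p(115)=1064144451, p(116)=1188908248, p(117)=1327710076, p(118)=1482074143, p(119)=1653668665, p(120)=1844349560, p(121)=2056148051, p(122)=2291320912, p(123)=2552338241, p(124)=2841940500, p(125)=3163127352, p(126)=3519222692.
Final step: p(127) = p(126) + p(125) - p(122) - p(120) + p(115) + p(112) - p(105) - p(101) + p(92) + p(87) - p(76) - p(70) + p(57) + p(50) - p(35) - p(27) + p(10) + p(1)
= 3519222692 + 3163127352 - 2291320912 - 1844349560 + 1064144451 + 761002156 - 342325709 - 214481126 + 72533807 + 38887673 - 9289091 - 4087968 + 614154 + 204226 - 14883 - 3010 + 42 + 1
= 3913864295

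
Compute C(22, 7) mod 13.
10

Using Lucas' theorem:
Write n=22 and k=7 in base 13:
n in base 13: [1, 9]
k in base 13: [0, 7]
C(22,7) mod 13 = ∏ C(n_i, k_i) mod 13
Digit binomials (mod 13): C(1,0) = 1; C(9,7) = 36 ≡ 10
Product: 1 × 10 = 10 ≡ 10 (mod 13)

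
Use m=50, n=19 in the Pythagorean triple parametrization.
(2139, 1900, 2861)

Euclid's formula: a = m² - n², b = 2mn, c = m² + n²
m = 50, n = 19
a = 50² - 19² = 2500 - 361 = 2139
b = 2 × 50 × 19 = 1900
c = 50² + 19² = 2500 + 361 = 2861
Verification: 2139² + 1900² = 4575321 + 3610000 = 8185321 = 2861² ✓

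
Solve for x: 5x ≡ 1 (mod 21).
17

gcd(5, 21) = 1, so the inverse exists.
Extended Euclidean algorithm on (21, 5):
21 = 4 × 5 + 1  ⟹  1 = (1)·21 + (-4)·5
So (-4)·5 ≡ 1 (mod 21), i.e. 5^(-1) ≡ -4 ≡ 17 (mod 21).
Check: 5 × 17 = 85 ≡ 1 (mod 21)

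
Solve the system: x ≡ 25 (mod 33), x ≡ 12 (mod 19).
487

Using Chinese Remainder Theorem:
M = 33 × 19 = 627
M1 = 19, M2 = 33
y1 = 19^(-1) mod 33 = 7
y2 = 33^(-1) mod 19 = 15
x = (25×19×7 + 12×33×15) mod 627 = 487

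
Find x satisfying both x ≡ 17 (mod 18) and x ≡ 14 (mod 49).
161

Using Chinese Remainder Theorem:
M = 18 × 49 = 882
M1 = 49, M2 = 18
y1 = 49^(-1) mod 18 = 7
y2 = 18^(-1) mod 49 = 30
x = (17×49×7 + 14×18×30) mod 882 = 161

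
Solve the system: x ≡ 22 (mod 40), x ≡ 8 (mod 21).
302

Using Chinese Remainder Theorem:
M = 40 × 21 = 840
M1 = 21, M2 = 40
y1 = 21^(-1) mod 40 = 21
y2 = 40^(-1) mod 21 = 10
x = (22×21×21 + 8×40×10) mod 840 = 302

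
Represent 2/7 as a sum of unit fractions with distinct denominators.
1/4 + 1/28

Greedy algorithm:
2/7: ceiling(7/2) = 4, use 1/4
1/28: ceiling(28/1) = 28, use 1/28
Result: 2/7 = 1/4 + 1/28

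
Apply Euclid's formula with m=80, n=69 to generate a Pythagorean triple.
(1639, 11040, 11161)

Euclid's formula: a = m² - n², b = 2mn, c = m² + n²
m = 80, n = 69
a = 80² - 69² = 6400 - 4761 = 1639
b = 2 × 80 × 69 = 11040
c = 80² + 69² = 6400 + 4761 = 11161
Verification: 1639² + 11040² = 2686321 + 121881600 = 124567921 = 11161² ✓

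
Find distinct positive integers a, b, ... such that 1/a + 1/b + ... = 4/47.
1/12 + 1/564

Greedy algorithm:
4/47: ceiling(47/4) = 12, use 1/12
1/564: ceiling(564/1) = 564, use 1/564
Result: 4/47 = 1/12 + 1/564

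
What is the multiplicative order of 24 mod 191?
95

191 is prime, so ord(24) divides φ(191) = 190.
Divisors of 190: 1, 2, 5, 10, 19, 38, 95, 190.
Repeated squaring: 24^1 ≡ 24, 24^2 ≡ 3, 24^4 ≡ 9, 24^8 ≡ 81, 24^16 ≡ 67, 24^32 ≡ 96, 24^64 ≡ 48, 24^128 ≡ 12 (mod 191).
Test 24^d mod 191 for each divisor d in increasing order:
24^1 ≡ 24
24^2 ≡ 3
24^5 = 24^4·24^1 ≡ 25
24^10 = 24^8·24^2 ≡ 52
24^19 = 24^16·24^2·24^1 ≡ 49
24^38 = 24^32·24^4·24^2 ≡ 109
24^95 = 24^64·24^16·24^8·24^4·24^2·24^1 ≡ 1  ← first divisor giving 1
The order is 95.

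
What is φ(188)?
92

188 = 2^2 × 47
φ(n) = n × ∏(1 - 1/p) for each prime p dividing n
φ(188) = 188 × (1 - 1/2) × (1 - 1/47) = 92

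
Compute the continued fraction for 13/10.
[1; 3, 3]

Euclidean algorithm steps:
13 = 1 × 10 + 3
10 = 3 × 3 + 1
3 = 3 × 1 + 0
Continued fraction: [1; 3, 3]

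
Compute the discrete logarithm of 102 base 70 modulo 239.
124

Baby-step giant-step with step n = ⌈√239⌉ = 16.
Baby steps 70^j mod 239 (j:value) for j=0..15: 0:1, 1:70, 2:120, 3:35, 4:60, 5:137, 6:30, 7:188, 8:15, 9:94, 10:127, 11:47, 12:183, 13:143, 14:211, 15:191.
Giant-step multiplier: 70^(-16) ≡ 70^(238-16) = 70^222 ≡ 17 (mod 239).
Giant steps γ_i = 102·17^i mod 239: γ_0=102, γ_1=61, γ_2=81, γ_3=182, γ_4=226, γ_5=18, γ_6=67, γ_7=183 (in table at j=12).
x = i·n + j = 7·16 + 12 = 124.
Check: 70^124 ≡ 102 (mod 239).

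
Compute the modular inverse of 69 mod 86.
5

gcd(69, 86) = 1, so the inverse exists.
Extended Euclidean algorithm on (86, 69):
86 = 1 × 69 + 17  ⟹  17 = (1)·86 + (-1)·69
69 = 4 × 17 + 1  ⟹  1 = (-4)·86 + (5)·69
So (5)·69 ≡ 1 (mod 86), i.e. 69^(-1) ≡ 5 (mod 86).
Check: 69 × 5 = 345 ≡ 1 (mod 86)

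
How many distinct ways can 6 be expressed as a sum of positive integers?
11

p(n) counts ways to write n as a sum of positive integers (order ignored).
Examples: 6; 5 + 1; 4 + 2; 4 + 1 + 1; 3 + 3; ... (11 total)
p(6) = 11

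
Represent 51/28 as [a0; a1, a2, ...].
[1; 1, 4, 1, 1, 2]

Euclidean algorithm steps:
51 = 1 × 28 + 23
28 = 1 × 23 + 5
23 = 4 × 5 + 3
5 = 1 × 3 + 2
3 = 1 × 2 + 1
2 = 2 × 1 + 0
Continued fraction: [1; 1, 4, 1, 1, 2]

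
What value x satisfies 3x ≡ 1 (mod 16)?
11

gcd(3, 16) = 1, so the inverse exists.
Extended Euclidean algorithm on (16, 3):
16 = 5 × 3 + 1  ⟹  1 = (1)·16 + (-5)·3
So (-5)·3 ≡ 1 (mod 16), i.e. 3^(-1) ≡ -5 ≡ 11 (mod 16).
Check: 3 × 11 = 33 ≡ 1 (mod 16)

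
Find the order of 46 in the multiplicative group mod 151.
30

151 is prime, so ord(46) divides φ(151) = 150.
Divisors of 150: 1, 2, 3, 5, 6, 10, 15, 25, 30, 50, 75, 150.
Repeated squaring: 46^1 ≡ 46, 46^2 ≡ 2, 46^4 ≡ 4, 46^8 ≡ 16, 46^16 ≡ 105, 46^32 ≡ 2, 46^64 ≡ 4, 46^128 ≡ 16 (mod 151).
Test 46^d mod 151 for each divisor d in increasing order:
46^1 ≡ 46
46^2 ≡ 2
46^3 = 46^2·46^1 ≡ 92
46^5 = 46^4·46^1 ≡ 33
46^6 = 46^4·46^2 ≡ 8
46^10 = 46^8·46^2 ≡ 32
46^15 = 46^8·46^4·46^2·46^1 ≡ 150
46^25 = 46^16·46^8·46^1 ≡ 119
46^30 = 46^16·46^8·46^4·46^2 ≡ 1  ← first divisor giving 1
The order is 30.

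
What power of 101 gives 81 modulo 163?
140

Baby-step giant-step with step n = ⌈√163⌉ = 13.
Baby steps 101^j mod 163 (j:value) for j=0..12: 0:1, 1:101, 2:95, 3:141, 4:60, 5:29, 6:158, 7:147, 8:14, 9:110, 10:26, 11:18, 12:25.
Giant-step multiplier: 101^(-13) ≡ 101^(162-13) = 101^149 ≡ 108 (mod 163).
Giant steps γ_i = 81·108^i mod 163: γ_0=81, γ_1=109, γ_2=36, γ_3=139, γ_4=16, γ_5=98, γ_6=152, γ_7=116, γ_8=140, γ_9=124, γ_10=26 (in table at j=10).
x = i·n + j = 10·13 + 10 = 140.
Check: 101^140 ≡ 81 (mod 163).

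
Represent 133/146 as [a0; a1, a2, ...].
[0; 1, 10, 4, 3]

Euclidean algorithm steps:
133 = 0 × 146 + 133
146 = 1 × 133 + 13
133 = 10 × 13 + 3
13 = 4 × 3 + 1
3 = 3 × 1 + 0
Continued fraction: [0; 1, 10, 4, 3]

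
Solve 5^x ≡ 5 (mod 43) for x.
1

Baby-step giant-step with step n = ⌈√43⌉ = 7.
Baby steps 5^j mod 43 (j:value) for j=0..6: 0:1, 1:5, 2:25, 3:39, 4:23, 5:29, 6:16.
h = 5 is already in the table at j=1, so x = 1.
Check: 5^1 ≡ 5 (mod 43).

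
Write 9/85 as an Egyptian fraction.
1/10 + 1/170

Greedy algorithm:
9/85: ceiling(85/9) = 10, use 1/10
1/170: ceiling(170/1) = 170, use 1/170
Result: 9/85 = 1/10 + 1/170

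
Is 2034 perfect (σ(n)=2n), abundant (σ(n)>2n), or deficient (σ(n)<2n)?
abundant

Proper divisors of 2034: sum = 1 + 2 + 3 + 6 + 9 + 18 + 113 + 226 + 339 + 678 + 1017 = 2412
Since 2412 > 2034, 2034 is abundant.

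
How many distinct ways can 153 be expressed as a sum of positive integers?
54770336324

p(n) counts ways to write n as a sum of positive integers (order ignored).
Euler's pentagonal recurrence: p(k) = p(k-1) + p(k-2) - p(k-5) - p(k-7) + p(k-12) + p(k-15) - ... (offsets j(3j∓1)/2, signs ++--, p(0)=1, p(<0)=0).
DP table for k = 0..152: p(0)=1, p(1)=1, p(2)=2, p(3)=3, p(4)=5, p(5)=7, p(6)=11, p(7)=15, p(8)=22, p(9)=30, p(10)=42, p(11)=56, p(12)=77, p(13)=101, p(14)=135, p(15)=176, p(16)=231, p(17)=297, p(18)=385, p(19)=490, p(20)=627, p(21)=792, p(22)=1002, p(23)=1255, p(24)=1575, p(25)=1958, p(26)=2436, p(27)=3010, p(28)=3718, p(29)=4565, p(30)=5604, p(31)=6842, p(32)=8349, p(33)=10143, p(34)=12310, p(35)=14883, p(36)=17977, p(37)=21637, p(38)=26015, p(39)=31185, p(40)=37338, p(41)=44583, p(42)=53174, p(43)=63261, p(44)=75175, p(45)=89134, p(46)=105558, p(47)=124754, p(48)=147273, p(49)=173525, p(50)=204226, p(51)=239943, p(52)=281589, p(53)=329931, p(54)=386155, p(55)=451276, p(56)=526823, p(57)=614154, p(58)=715220, p(59)=831820, p(60)=966467, p(61)=1121505, p(62)=1300156, p(63)=1505499, p(64)=1741630, p(65)=2012558, p(66)=2323520, p(67)=2679689, p(68)=3087735, p(69)=3554345, p(70)=4087968, p(71)=4697205, p(72)=5392783, p(73)=6185689, p(74)=7089500, p(75)=8118264, p(76)=9289091, p(77)=10619863, p(78)=12132164, p(79)=13848650, p(80)=15796476, p(81)=18004327, p(82)=20506255, p(83)=23338469, p(84)=26543660, p(85)=30167357, p(86)=34262962, p(87)=38887673, p(88)=44108109, p(89)=49995925, p(90)=56634173, p(91)=64112359, p(92)=72533807, p(93)=82010177, p(94)=92669720, p(95)=104651419, p(96)=118114304, p(97)=133230930, p(98)=150198136, p(99)=169229875, p(100)=190569292, p(101)=214481126, p(102)=241265379, p(103)=271248950, p(104)=304801365, p(105)=342325709, p(106)=384276336, p(107)=431149389, p(108)=483502844, p(109)=541946240, p(110)=607163746, p(111)=679903203, p(112)=761002156, p(113)=851376628, p(114)=952050665, p(115)=1064144451, p(116)=1188908248, p(117)=1327710076, p(118)=1482074143, p(119)=1653668665, p(120)=1844349560, p(121)=2056148051, p(122)=2291320912, p(123)=2552338241, p(124)=2841940500, p(125)=3163127352, p(126)=3519222692, p(127)=3913864295, p(128)=4351078600, p(129)=4835271870, p(130)=5371315400, p(131)=5964539504, p(132)=6620830889, p(133)=7346629512, p(134)=8149040695, p(135)=9035836076, p(136)=10015581680, p(137)=11097645016, p(138)=12292341831, p(139)=13610949895, p(140)=15065878135, p(141)=16670689208, p(142)=18440293320, p(143)=20390982757, p(144)=22540654445, p(145)=24908858009, p(146)=27517052599, p(147)=30388671978, p(148)=33549419497, p(149)=37027355200, p(150)=40853235313, p(151)=45060624582, p(152)=49686288421.
Final step: p(153) = p(152) + p(151) - p(148) - p(146) + p(141) + p(138) - p(131) - p(127) + p(118) + p(113) - p(102) - p(96) + p(83) + p(76) - p(61) - p(53) + p(36) + p(27) - p(8)
= 49686288421 + 45060624582 - 33549419497 - 27517052599 + 16670689208 + 12292341831 - 5964539504 - 3913864295 + 1482074143 + 851376628 - 241265379 - 118114304 + 23338469 + 9289091 - 1121505 - 329931 + 17977 + 3010 - 22
= 54770336324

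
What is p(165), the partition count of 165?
172389800255

p(n) counts ways to write n as a sum of positive integers (order ignored).
Euler's pentagonal recurrence: p(k) = p(k-1) + p(k-2) - p(k-5) - p(k-7) + p(k-12) + p(k-15) - ... (offsets j(3j∓1)/2, signs ++--, p(0)=1, p(<0)=0).
DP table for k = 0..164: p(0)=1, p(1)=1, p(2)=2, p(3)=3, p(4)=5, p(5)=7, p(6)=11, p(7)=15, p(8)=22, p(9)=30, p(10)=42, p(11)=56, p(12)=77, p(13)=101, p(14)=135, p(15)=176, p(16)=231, p(17)=297, p(18)=385, p(19)=490, p(20)=627, p(21)=792, p(22)=1002, p(23)=1255, p(24)=1575, p(25)=1958, p(26)=2436, p(27)=3010, p(28)=3718, p(29)=4565, p(30)=5604, p(31)=6842, p(32)=8349, p(33)=10143, p(34)=12310, p(35)=14883, p(36)=17977, p(37)=21637, p(38)=26015, p(39)=31185, p(40)=37338, p(41)=44583, p(42)=53174, p(43)=63261, p(44)=75175, p(45)=89134, p(46)=105558, p(47)=124754, p(48)=147273, p(49)=173525, p(50)=204226, p(51)=239943, p(52)=281589, p(53)=329931, p(54)=386155, p(55)=451276, p(56)=526823, p(57)=614154, p(58)=715220, p(59)=831820, p(60)=966467, p(61)=1121505, p(62)=1300156, p(63)=1505499, p(64)=1741630, p(65)=2012558, p(66)=2323520, p(67)=2679689, p(68)=3087735, p(69)=3554345, p(70)=4087968, p(71)=4697205, p(72)=5392783, p(73)=6185689, p(74)=7089500, p(75)=8118264, p(76)=9289091, p(77)=10619863, p(78)=12132164, p(79)=13848650, p(80)=15796476, p(81)=18004327, p(82)=20506255, p(83)=23338469, p(84)=26543660, p(85)=30167357, p(86)=34262962, p(87)=38887673, p(88)=44108109, p(89)=49995925, p(90)=56634173, p(91)=64112359, p(92)=72533807, p(93)=82010177, p(94)=92669720, p(95)=104651419, p(96)=118114304, p(97)=133230930, p(98)=150198136, p(99)=169229875, p(100)=190569292, p(101)=214481126, p(102)=241265379, p(103)=271248950, p(104)=304801365, p(105)=342325709, p(106)=384276336, p(107)=431149389, p(108)=483502844, p(109)=541946240, p(110)=607163746, p(111)=679903203, p(112)=761002156, p(113)=851376628, p(114)=952050665, p(115)=1064144451, p(116)=1188908248, p(117)=1327710076, p(118)=1482074143, p(119)=1653668665, p(120)=1844349560, p(121)=2056148051, p(122)=2291320912, p(123)=2552338241, p(124)=2841940500, p(125)=3163127352, p(126)=3519222692, p(127)=3913864295, p(128)=4351078600, p(129)=4835271870, p(130)=5371315400, p(131)=5964539504, p(132)=6620830889, p(133)=7346629512, p(134)=8149040695, p(135)=9035836076, p(136)=10015581680, p(137)=11097645016, p(138)=12292341831, p(139)=13610949895, p(140)=15065878135, p(141)=16670689208, p(142)=18440293320, p(143)=20390982757, p(144)=22540654445, p(145)=24908858009, p(146)=27517052599, p(147)=30388671978, p(148)=33549419497, p(149)=37027355200, p(150)=40853235313, p(151)=45060624582, p(152)=49686288421, p(153)=54770336324, p(154)=60356673280, p(155)=66493182097, p(156)=73232243759, p(157)=80630964769, p(158)=88751778802, p(159)=97662728555, p(160)=107438159466, p(161)=118159068427, p(162)=129913904637, p(163)=142798995930, p(164)=156919475295.
Final step: p(165) = p(164) + p(163) - p(160) - p(158) + p(153) + p(150) - p(143) - p(139) + p(130) + p(125) - p(114) - p(108) + p(95) + p(88) - p(73) - p(65) + p(48) + p(39) - p(20) - p(10)
= 156919475295 + 142798995930 - 107438159466 - 88751778802 + 54770336324 + 40853235313 - 20390982757 - 13610949895 + 5371315400 + 3163127352 - 952050665 - 483502844 + 104651419 + 44108109 - 6185689 - 2012558 + 147273 + 31185 - 627 - 42
= 172389800255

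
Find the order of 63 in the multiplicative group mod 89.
88

89 is prime, so ord(63) divides φ(89) = 88.
Divisors of 88: 1, 2, 4, 8, 11, 22, 44, 88.
Repeated squaring: 63^1 ≡ 63, 63^2 ≡ 53, 63^4 ≡ 50, 63^8 ≡ 8, 63^16 ≡ 64, 63^32 ≡ 2, 63^64 ≡ 4 (mod 89).
Test 63^d mod 89 for each divisor d in increasing order:
63^1 ≡ 63
63^2 ≡ 53
63^4 ≡ 50
63^8 ≡ 8
63^11 = 63^8·63^2·63^1 ≡ 12
63^22 = 63^16·63^4·63^2 ≡ 55
63^44 = 63^32·63^8·63^4 ≡ 88
63^88 = 63^64·63^16·63^8 ≡ 1  ← first divisor giving 1
The order is 88.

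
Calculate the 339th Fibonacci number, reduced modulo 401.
135

Matrix identity: Q^n = [[F_(n+1), F_n], [F_n, F_(n-1)]] with Q = [[1,1],[1,0]].
n = 339 = 101010011₂. Square-and-multiply, entries mod 401:
Q^1 = [[1,1],[1,0]]
Q^2 = (Q^1)² = [[2,1],[1,1]]
Q^5 = (Q^2)²·Q = [[8,5],[5,3]]
Q^10 = (Q^5)² = [[89,55],[55,34]]
Q^21 = (Q^10)²·Q = [[67,119],[119,349]]
Q^42 = (Q^21)² = [[204,181],[181,23]]
Q^84 = (Q^42)² = [[192,185],[185,7]]
Q^169 = (Q^84)²·Q = [[35,112],[112,324]]
Q^339 = (Q^169)²·Q = [[243,135],[135,108]]
F_339 mod 401 = Q^339[0][1] = 135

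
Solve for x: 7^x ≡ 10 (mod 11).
5

Baby-step giant-step with step n = ⌈√11⌉ = 4.
Baby steps 7^j mod 11 (j:value) for j=0..3: 0:1, 1:7, 2:5, 3:2.
Giant-step multiplier: 7^(-4) ≡ 7^(10-4) = 7^6 ≡ 4 (mod 11).
Giant steps γ_i = 10·4^i mod 11: γ_0=10, γ_1=7 (in table at j=1).
x = i·n + j = 1·4 + 1 = 5.
Check: 7^5 ≡ 10 (mod 11).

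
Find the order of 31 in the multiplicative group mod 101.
25

101 is prime, so ord(31) divides φ(101) = 100.
Divisors of 100: 1, 2, 4, 5, 10, 20, 25, 50, 100.
Repeated squaring: 31^1 ≡ 31, 31^2 ≡ 52, 31^4 ≡ 78, 31^8 ≡ 24, 31^16 ≡ 71, 31^32 ≡ 92, 31^64 ≡ 81 (mod 101).
Test 31^d mod 101 for each divisor d in increasing order:
31^1 ≡ 31
31^2 ≡ 52
31^4 ≡ 78
31^5 = 31^4·31^1 ≡ 95
31^10 = 31^8·31^2 ≡ 36
31^20 = 31^16·31^4 ≡ 84
31^25 = 31^16·31^8·31^1 ≡ 1  ← first divisor giving 1
The order is 25.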